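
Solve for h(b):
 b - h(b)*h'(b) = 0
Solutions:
 h(b) = -sqrt(C1 + b^2)
 h(b) = sqrt(C1 + b^2)


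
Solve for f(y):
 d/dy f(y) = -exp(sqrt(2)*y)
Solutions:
 f(y) = C1 - sqrt(2)*exp(sqrt(2)*y)/2


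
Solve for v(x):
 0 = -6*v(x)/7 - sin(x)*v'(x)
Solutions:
 v(x) = C1*(cos(x) + 1)^(3/7)/(cos(x) - 1)^(3/7)


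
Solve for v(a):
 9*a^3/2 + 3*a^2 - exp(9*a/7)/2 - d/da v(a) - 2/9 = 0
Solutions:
 v(a) = C1 + 9*a^4/8 + a^3 - 2*a/9 - 7*exp(9*a/7)/18


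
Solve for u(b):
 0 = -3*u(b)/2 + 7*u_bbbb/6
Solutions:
 u(b) = C1*exp(-sqrt(3)*7^(3/4)*b/7) + C2*exp(sqrt(3)*7^(3/4)*b/7) + C3*sin(sqrt(3)*7^(3/4)*b/7) + C4*cos(sqrt(3)*7^(3/4)*b/7)


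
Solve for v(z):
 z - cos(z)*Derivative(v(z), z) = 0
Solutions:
 v(z) = C1 + Integral(z/cos(z), z)


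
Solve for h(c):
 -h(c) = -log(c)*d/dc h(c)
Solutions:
 h(c) = C1*exp(li(c))


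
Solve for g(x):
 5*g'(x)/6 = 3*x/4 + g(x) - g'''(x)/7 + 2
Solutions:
 g(x) = C1*exp(14^(1/3)*x*(-(54 + sqrt(4666))^(1/3) + 5*14^(1/3)/(54 + sqrt(4666))^(1/3))/12)*sin(14^(1/3)*sqrt(3)*x*(5*14^(1/3)/(54 + sqrt(4666))^(1/3) + (54 + sqrt(4666))^(1/3))/12) + C2*exp(14^(1/3)*x*(-(54 + sqrt(4666))^(1/3) + 5*14^(1/3)/(54 + sqrt(4666))^(1/3))/12)*cos(14^(1/3)*sqrt(3)*x*(5*14^(1/3)/(54 + sqrt(4666))^(1/3) + (54 + sqrt(4666))^(1/3))/12) + C3*exp(-14^(1/3)*x*(-(54 + sqrt(4666))^(1/3) + 5*14^(1/3)/(54 + sqrt(4666))^(1/3))/6) - 3*x/4 - 21/8


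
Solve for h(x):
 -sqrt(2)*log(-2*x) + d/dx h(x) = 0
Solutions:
 h(x) = C1 + sqrt(2)*x*log(-x) + sqrt(2)*x*(-1 + log(2))


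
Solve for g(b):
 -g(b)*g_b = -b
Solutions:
 g(b) = -sqrt(C1 + b^2)
 g(b) = sqrt(C1 + b^2)


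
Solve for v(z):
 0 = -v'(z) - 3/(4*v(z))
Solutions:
 v(z) = -sqrt(C1 - 6*z)/2
 v(z) = sqrt(C1 - 6*z)/2


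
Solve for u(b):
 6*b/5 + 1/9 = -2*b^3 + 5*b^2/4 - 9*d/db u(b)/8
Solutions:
 u(b) = C1 - 4*b^4/9 + 10*b^3/27 - 8*b^2/15 - 8*b/81


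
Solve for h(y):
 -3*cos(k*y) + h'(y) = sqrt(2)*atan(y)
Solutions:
 h(y) = C1 + sqrt(2)*(y*atan(y) - log(y^2 + 1)/2) + 3*Piecewise((sin(k*y)/k, Ne(k, 0)), (y, True))


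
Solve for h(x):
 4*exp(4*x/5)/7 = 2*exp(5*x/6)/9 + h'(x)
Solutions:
 h(x) = C1 - 4*exp(5*x/6)/15 + 5*exp(4*x/5)/7


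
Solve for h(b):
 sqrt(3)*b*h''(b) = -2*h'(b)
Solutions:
 h(b) = C1 + C2*b^(1 - 2*sqrt(3)/3)


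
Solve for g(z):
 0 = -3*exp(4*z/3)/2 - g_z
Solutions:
 g(z) = C1 - 9*exp(4*z/3)/8


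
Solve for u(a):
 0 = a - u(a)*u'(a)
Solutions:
 u(a) = -sqrt(C1 + a^2)
 u(a) = sqrt(C1 + a^2)


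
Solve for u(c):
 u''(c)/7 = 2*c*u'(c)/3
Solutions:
 u(c) = C1 + C2*erfi(sqrt(21)*c/3)


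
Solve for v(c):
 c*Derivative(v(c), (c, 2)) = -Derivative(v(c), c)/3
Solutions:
 v(c) = C1 + C2*c^(2/3)


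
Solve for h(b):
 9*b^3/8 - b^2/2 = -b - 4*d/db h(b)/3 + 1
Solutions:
 h(b) = C1 - 27*b^4/128 + b^3/8 - 3*b^2/8 + 3*b/4


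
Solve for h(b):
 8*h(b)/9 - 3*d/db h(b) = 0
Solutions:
 h(b) = C1*exp(8*b/27)


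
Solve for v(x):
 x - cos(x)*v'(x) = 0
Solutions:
 v(x) = C1 + Integral(x/cos(x), x)


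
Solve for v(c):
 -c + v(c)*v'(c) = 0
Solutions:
 v(c) = -sqrt(C1 + c^2)
 v(c) = sqrt(C1 + c^2)


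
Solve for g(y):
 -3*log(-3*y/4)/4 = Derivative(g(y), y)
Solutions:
 g(y) = C1 - 3*y*log(-y)/4 + 3*y*(-log(3) + 1 + 2*log(2))/4


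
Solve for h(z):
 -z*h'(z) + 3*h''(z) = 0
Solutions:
 h(z) = C1 + C2*erfi(sqrt(6)*z/6)


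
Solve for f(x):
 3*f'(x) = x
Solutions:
 f(x) = C1 + x^2/6


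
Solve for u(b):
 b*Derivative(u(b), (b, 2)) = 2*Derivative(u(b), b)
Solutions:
 u(b) = C1 + C2*b^3


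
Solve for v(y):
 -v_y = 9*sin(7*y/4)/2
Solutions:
 v(y) = C1 + 18*cos(7*y/4)/7


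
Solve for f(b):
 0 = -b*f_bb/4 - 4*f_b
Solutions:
 f(b) = C1 + C2/b^15


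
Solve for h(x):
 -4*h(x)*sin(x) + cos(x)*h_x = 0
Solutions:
 h(x) = C1/cos(x)^4


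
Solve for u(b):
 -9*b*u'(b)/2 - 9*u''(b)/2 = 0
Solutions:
 u(b) = C1 + C2*erf(sqrt(2)*b/2)


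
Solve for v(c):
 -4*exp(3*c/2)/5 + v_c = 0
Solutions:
 v(c) = C1 + 8*exp(3*c/2)/15


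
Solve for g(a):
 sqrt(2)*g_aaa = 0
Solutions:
 g(a) = C1 + C2*a + C3*a^2


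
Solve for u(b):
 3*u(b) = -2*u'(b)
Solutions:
 u(b) = C1*exp(-3*b/2)


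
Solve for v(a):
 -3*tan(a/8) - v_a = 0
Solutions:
 v(a) = C1 + 24*log(cos(a/8))


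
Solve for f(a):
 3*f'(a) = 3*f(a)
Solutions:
 f(a) = C1*exp(a)


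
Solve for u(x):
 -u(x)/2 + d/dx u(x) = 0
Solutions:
 u(x) = C1*exp(x/2)


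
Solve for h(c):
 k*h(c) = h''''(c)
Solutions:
 h(c) = C1*exp(-c*k^(1/4)) + C2*exp(c*k^(1/4)) + C3*exp(-I*c*k^(1/4)) + C4*exp(I*c*k^(1/4))


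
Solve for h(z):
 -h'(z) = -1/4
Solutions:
 h(z) = C1 + z/4


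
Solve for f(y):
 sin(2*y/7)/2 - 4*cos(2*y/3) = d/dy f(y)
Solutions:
 f(y) = C1 - 6*sin(2*y/3) - 7*cos(2*y/7)/4


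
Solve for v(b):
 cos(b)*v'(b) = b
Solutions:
 v(b) = C1 + Integral(b/cos(b), b)


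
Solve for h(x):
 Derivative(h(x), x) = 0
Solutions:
 h(x) = C1


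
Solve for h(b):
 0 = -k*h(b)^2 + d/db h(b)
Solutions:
 h(b) = -1/(C1 + b*k)


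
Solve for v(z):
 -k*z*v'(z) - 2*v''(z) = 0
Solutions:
 v(z) = Piecewise((-sqrt(pi)*C1*erf(sqrt(k)*z/2)/sqrt(k) - C2, (k > 0) | (k < 0)), (-C1*z - C2, True))


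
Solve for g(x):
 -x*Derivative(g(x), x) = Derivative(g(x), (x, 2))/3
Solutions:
 g(x) = C1 + C2*erf(sqrt(6)*x/2)


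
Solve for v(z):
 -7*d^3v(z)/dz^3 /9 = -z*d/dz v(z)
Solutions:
 v(z) = C1 + Integral(C2*airyai(21^(2/3)*z/7) + C3*airybi(21^(2/3)*z/7), z)


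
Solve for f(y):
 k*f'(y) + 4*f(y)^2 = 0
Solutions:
 f(y) = k/(C1*k + 4*y)


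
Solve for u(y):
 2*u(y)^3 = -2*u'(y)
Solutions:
 u(y) = -sqrt(2)*sqrt(-1/(C1 - y))/2
 u(y) = sqrt(2)*sqrt(-1/(C1 - y))/2


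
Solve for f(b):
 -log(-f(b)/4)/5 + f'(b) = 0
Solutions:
 -5*Integral(1/(log(-_y) - 2*log(2)), (_y, f(b))) = C1 - b


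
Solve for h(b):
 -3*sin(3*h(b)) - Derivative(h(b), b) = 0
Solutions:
 h(b) = -acos((-C1 - exp(18*b))/(C1 - exp(18*b)))/3 + 2*pi/3
 h(b) = acos((-C1 - exp(18*b))/(C1 - exp(18*b)))/3


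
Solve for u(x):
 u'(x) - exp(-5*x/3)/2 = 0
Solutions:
 u(x) = C1 - 3*exp(-5*x/3)/10


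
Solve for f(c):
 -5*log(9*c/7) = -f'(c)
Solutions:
 f(c) = C1 + 5*c*log(c) - 5*c + c*log(59049/16807)


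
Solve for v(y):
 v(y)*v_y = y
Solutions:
 v(y) = -sqrt(C1 + y^2)
 v(y) = sqrt(C1 + y^2)


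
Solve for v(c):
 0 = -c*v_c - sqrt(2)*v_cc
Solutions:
 v(c) = C1 + C2*erf(2^(1/4)*c/2)


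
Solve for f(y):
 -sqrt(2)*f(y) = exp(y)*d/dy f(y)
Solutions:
 f(y) = C1*exp(sqrt(2)*exp(-y))


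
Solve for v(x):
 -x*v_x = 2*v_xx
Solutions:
 v(x) = C1 + C2*erf(x/2)


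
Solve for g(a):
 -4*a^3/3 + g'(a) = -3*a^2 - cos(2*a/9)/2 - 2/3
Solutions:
 g(a) = C1 + a^4/3 - a^3 - 2*a/3 - 9*sin(a/9)*cos(a/9)/2


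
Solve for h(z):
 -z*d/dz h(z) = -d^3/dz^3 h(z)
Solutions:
 h(z) = C1 + Integral(C2*airyai(z) + C3*airybi(z), z)


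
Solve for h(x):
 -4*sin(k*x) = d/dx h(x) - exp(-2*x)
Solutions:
 h(x) = C1 - exp(-2*x)/2 + 4*cos(k*x)/k


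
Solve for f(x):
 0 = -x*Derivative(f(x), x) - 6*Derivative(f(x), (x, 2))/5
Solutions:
 f(x) = C1 + C2*erf(sqrt(15)*x/6)


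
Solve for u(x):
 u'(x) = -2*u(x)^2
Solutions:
 u(x) = 1/(C1 + 2*x)


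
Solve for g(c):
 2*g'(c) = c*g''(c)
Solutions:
 g(c) = C1 + C2*c^3


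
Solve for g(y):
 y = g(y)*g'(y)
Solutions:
 g(y) = -sqrt(C1 + y^2)
 g(y) = sqrt(C1 + y^2)


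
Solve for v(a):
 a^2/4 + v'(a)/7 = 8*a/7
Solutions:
 v(a) = C1 - 7*a^3/12 + 4*a^2


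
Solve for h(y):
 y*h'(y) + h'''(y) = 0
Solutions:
 h(y) = C1 + Integral(C2*airyai(-y) + C3*airybi(-y), y)


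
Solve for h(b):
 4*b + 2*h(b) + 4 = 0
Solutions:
 h(b) = -2*b - 2


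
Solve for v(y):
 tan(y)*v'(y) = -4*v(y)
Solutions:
 v(y) = C1/sin(y)^4


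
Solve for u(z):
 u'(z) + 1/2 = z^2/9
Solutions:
 u(z) = C1 + z^3/27 - z/2


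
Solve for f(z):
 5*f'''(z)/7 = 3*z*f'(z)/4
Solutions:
 f(z) = C1 + Integral(C2*airyai(1050^(1/3)*z/10) + C3*airybi(1050^(1/3)*z/10), z)


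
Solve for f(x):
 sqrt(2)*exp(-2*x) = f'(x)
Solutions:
 f(x) = C1 - sqrt(2)*exp(-2*x)/2


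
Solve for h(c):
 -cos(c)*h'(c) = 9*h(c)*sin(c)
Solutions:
 h(c) = C1*cos(c)^9


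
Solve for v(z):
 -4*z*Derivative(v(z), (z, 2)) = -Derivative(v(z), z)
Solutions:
 v(z) = C1 + C2*z^(5/4)


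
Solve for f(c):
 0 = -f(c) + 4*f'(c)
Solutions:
 f(c) = C1*exp(c/4)


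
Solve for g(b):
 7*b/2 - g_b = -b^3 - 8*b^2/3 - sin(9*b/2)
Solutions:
 g(b) = C1 + b^4/4 + 8*b^3/9 + 7*b^2/4 - 2*cos(9*b/2)/9


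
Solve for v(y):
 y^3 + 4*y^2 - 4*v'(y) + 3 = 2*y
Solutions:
 v(y) = C1 + y^4/16 + y^3/3 - y^2/4 + 3*y/4


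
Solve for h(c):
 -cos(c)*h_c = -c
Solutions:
 h(c) = C1 + Integral(c/cos(c), c)


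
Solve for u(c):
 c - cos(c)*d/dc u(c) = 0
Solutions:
 u(c) = C1 + Integral(c/cos(c), c)


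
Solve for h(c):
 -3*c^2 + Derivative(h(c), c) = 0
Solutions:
 h(c) = C1 + c^3


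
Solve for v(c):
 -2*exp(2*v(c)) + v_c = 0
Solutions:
 v(c) = log(-sqrt(-1/(C1 + 2*c))) - log(2)/2
 v(c) = log(-1/(C1 + 2*c))/2 - log(2)/2


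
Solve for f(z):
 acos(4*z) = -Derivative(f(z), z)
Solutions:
 f(z) = C1 - z*acos(4*z) + sqrt(1 - 16*z^2)/4


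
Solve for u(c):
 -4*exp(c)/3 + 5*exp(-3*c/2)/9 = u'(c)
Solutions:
 u(c) = C1 - 4*exp(c)/3 - 10*exp(-3*c/2)/27


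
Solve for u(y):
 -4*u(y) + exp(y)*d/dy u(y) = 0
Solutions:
 u(y) = C1*exp(-4*exp(-y))


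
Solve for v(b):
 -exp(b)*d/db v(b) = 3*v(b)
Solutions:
 v(b) = C1*exp(3*exp(-b))


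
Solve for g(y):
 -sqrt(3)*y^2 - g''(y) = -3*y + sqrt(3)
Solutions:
 g(y) = C1 + C2*y - sqrt(3)*y^4/12 + y^3/2 - sqrt(3)*y^2/2


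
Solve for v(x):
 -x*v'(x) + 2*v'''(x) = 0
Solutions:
 v(x) = C1 + Integral(C2*airyai(2^(2/3)*x/2) + C3*airybi(2^(2/3)*x/2), x)


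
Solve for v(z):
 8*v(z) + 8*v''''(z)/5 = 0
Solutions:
 v(z) = (C1*sin(sqrt(2)*5^(1/4)*z/2) + C2*cos(sqrt(2)*5^(1/4)*z/2))*exp(-sqrt(2)*5^(1/4)*z/2) + (C3*sin(sqrt(2)*5^(1/4)*z/2) + C4*cos(sqrt(2)*5^(1/4)*z/2))*exp(sqrt(2)*5^(1/4)*z/2)


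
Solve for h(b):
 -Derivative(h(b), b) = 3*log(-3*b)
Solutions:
 h(b) = C1 - 3*b*log(-b) + 3*b*(1 - log(3))


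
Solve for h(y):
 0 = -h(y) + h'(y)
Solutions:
 h(y) = C1*exp(y)


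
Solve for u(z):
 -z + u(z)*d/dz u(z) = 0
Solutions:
 u(z) = -sqrt(C1 + z^2)
 u(z) = sqrt(C1 + z^2)


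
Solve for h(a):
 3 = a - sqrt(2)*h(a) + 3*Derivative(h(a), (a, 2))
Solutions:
 h(a) = C1*exp(-2^(1/4)*sqrt(3)*a/3) + C2*exp(2^(1/4)*sqrt(3)*a/3) + sqrt(2)*a/2 - 3*sqrt(2)/2


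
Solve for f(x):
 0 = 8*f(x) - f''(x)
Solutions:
 f(x) = C1*exp(-2*sqrt(2)*x) + C2*exp(2*sqrt(2)*x)


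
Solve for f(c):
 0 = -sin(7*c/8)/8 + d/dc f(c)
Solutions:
 f(c) = C1 - cos(7*c/8)/7


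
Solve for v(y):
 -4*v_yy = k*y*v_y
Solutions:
 v(y) = Piecewise((-sqrt(2)*sqrt(pi)*C1*erf(sqrt(2)*sqrt(k)*y/4)/sqrt(k) - C2, (k > 0) | (k < 0)), (-C1*y - C2, True))


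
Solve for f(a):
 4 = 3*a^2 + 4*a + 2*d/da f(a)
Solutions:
 f(a) = C1 - a^3/2 - a^2 + 2*a


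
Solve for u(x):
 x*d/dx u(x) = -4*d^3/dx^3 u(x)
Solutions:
 u(x) = C1 + Integral(C2*airyai(-2^(1/3)*x/2) + C3*airybi(-2^(1/3)*x/2), x)


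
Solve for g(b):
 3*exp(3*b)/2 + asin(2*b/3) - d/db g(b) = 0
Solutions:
 g(b) = C1 + b*asin(2*b/3) + sqrt(9 - 4*b^2)/2 + exp(3*b)/2


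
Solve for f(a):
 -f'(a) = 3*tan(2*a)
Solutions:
 f(a) = C1 + 3*log(cos(2*a))/2


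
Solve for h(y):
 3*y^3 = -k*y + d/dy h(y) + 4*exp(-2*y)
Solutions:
 h(y) = C1 + k*y^2/2 + 3*y^4/4 + 2*exp(-2*y)


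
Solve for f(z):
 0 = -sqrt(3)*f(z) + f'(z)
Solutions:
 f(z) = C1*exp(sqrt(3)*z)


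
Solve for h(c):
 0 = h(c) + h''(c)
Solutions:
 h(c) = C1*sin(c) + C2*cos(c)


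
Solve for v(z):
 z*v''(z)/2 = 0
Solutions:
 v(z) = C1 + C2*z


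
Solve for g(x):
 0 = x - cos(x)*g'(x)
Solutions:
 g(x) = C1 + Integral(x/cos(x), x)


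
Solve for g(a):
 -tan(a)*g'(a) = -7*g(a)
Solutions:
 g(a) = C1*sin(a)^7


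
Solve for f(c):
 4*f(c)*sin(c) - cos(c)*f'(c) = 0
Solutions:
 f(c) = C1/cos(c)^4


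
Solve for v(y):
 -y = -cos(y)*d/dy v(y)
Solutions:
 v(y) = C1 + Integral(y/cos(y), y)


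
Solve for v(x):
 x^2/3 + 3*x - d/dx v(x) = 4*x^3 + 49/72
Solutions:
 v(x) = C1 - x^4 + x^3/9 + 3*x^2/2 - 49*x/72


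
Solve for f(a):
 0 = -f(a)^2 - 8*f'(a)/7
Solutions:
 f(a) = 8/(C1 + 7*a)


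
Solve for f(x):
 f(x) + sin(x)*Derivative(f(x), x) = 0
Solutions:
 f(x) = C1*sqrt(cos(x) + 1)/sqrt(cos(x) - 1)


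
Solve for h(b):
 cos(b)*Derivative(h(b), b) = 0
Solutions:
 h(b) = C1


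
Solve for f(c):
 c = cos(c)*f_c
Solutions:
 f(c) = C1 + Integral(c/cos(c), c)


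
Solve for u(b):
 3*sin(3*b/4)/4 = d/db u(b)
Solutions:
 u(b) = C1 - cos(3*b/4)


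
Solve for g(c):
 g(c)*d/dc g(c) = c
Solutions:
 g(c) = -sqrt(C1 + c^2)
 g(c) = sqrt(C1 + c^2)


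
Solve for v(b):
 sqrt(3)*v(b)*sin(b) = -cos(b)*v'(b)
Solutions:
 v(b) = C1*cos(b)^(sqrt(3))


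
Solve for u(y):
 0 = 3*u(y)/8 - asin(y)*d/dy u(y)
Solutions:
 u(y) = C1*exp(3*Integral(1/asin(y), y)/8)


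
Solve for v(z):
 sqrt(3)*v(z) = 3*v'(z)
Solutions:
 v(z) = C1*exp(sqrt(3)*z/3)


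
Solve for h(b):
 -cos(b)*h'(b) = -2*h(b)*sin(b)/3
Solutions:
 h(b) = C1/cos(b)^(2/3)


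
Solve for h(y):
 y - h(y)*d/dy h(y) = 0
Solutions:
 h(y) = -sqrt(C1 + y^2)
 h(y) = sqrt(C1 + y^2)


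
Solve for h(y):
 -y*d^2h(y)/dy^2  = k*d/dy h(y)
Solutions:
 h(y) = C1 + y^(1 - re(k))*(C2*sin(log(y)*Abs(im(k))) + C3*cos(log(y)*im(k)))


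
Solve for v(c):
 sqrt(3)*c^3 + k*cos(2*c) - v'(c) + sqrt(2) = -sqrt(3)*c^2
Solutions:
 v(c) = C1 + sqrt(3)*c^4/4 + sqrt(3)*c^3/3 + sqrt(2)*c + k*sin(2*c)/2


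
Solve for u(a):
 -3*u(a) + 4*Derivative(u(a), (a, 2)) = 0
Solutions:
 u(a) = C1*exp(-sqrt(3)*a/2) + C2*exp(sqrt(3)*a/2)


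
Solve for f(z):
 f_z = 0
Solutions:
 f(z) = C1


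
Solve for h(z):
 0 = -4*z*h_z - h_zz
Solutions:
 h(z) = C1 + C2*erf(sqrt(2)*z)


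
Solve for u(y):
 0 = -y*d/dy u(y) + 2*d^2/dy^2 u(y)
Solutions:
 u(y) = C1 + C2*erfi(y/2)


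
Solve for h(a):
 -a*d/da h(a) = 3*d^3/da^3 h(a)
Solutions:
 h(a) = C1 + Integral(C2*airyai(-3^(2/3)*a/3) + C3*airybi(-3^(2/3)*a/3), a)


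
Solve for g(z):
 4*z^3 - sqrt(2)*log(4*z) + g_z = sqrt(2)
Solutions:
 g(z) = C1 - z^4 + sqrt(2)*z*log(z) + 2*sqrt(2)*z*log(2)


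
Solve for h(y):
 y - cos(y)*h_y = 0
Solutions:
 h(y) = C1 + Integral(y/cos(y), y)


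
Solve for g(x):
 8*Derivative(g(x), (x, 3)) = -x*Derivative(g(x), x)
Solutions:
 g(x) = C1 + Integral(C2*airyai(-x/2) + C3*airybi(-x/2), x)


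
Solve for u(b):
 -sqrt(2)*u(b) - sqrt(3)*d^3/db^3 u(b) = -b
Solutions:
 u(b) = C3*exp(-2^(1/6)*3^(5/6)*b/3) + sqrt(2)*b/2 + (C1*sin(2^(1/6)*3^(1/3)*b/2) + C2*cos(2^(1/6)*3^(1/3)*b/2))*exp(2^(1/6)*3^(5/6)*b/6)


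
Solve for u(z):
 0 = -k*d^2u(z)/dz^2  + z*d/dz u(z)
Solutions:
 u(z) = C1 + C2*erf(sqrt(2)*z*sqrt(-1/k)/2)/sqrt(-1/k)


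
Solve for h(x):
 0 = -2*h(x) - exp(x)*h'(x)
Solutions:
 h(x) = C1*exp(2*exp(-x))


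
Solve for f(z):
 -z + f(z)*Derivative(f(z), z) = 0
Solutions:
 f(z) = -sqrt(C1 + z^2)
 f(z) = sqrt(C1 + z^2)


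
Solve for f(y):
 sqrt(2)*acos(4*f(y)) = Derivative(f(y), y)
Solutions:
 Integral(1/acos(4*_y), (_y, f(y))) = C1 + sqrt(2)*y


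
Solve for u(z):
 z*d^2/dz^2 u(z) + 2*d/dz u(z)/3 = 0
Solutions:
 u(z) = C1 + C2*z^(1/3)


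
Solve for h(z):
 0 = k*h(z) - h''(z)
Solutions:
 h(z) = C1*exp(-sqrt(k)*z) + C2*exp(sqrt(k)*z)


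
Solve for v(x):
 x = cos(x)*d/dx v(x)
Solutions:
 v(x) = C1 + Integral(x/cos(x), x)


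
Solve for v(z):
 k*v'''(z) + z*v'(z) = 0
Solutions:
 v(z) = C1 + Integral(C2*airyai(z*(-1/k)^(1/3)) + C3*airybi(z*(-1/k)^(1/3)), z)


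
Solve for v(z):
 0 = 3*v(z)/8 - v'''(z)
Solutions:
 v(z) = C3*exp(3^(1/3)*z/2) + (C1*sin(3^(5/6)*z/4) + C2*cos(3^(5/6)*z/4))*exp(-3^(1/3)*z/4)


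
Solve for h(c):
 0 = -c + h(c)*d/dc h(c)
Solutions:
 h(c) = -sqrt(C1 + c^2)
 h(c) = sqrt(C1 + c^2)


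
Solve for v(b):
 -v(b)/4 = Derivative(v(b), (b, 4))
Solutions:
 v(b) = (C1*sin(b/2) + C2*cos(b/2))*exp(-b/2) + (C3*sin(b/2) + C4*cos(b/2))*exp(b/2)


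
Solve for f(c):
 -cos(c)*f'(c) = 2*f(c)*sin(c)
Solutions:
 f(c) = C1*cos(c)^2


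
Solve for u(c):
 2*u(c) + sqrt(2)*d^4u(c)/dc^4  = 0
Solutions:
 u(c) = (C1*sin(2^(5/8)*c/2) + C2*cos(2^(5/8)*c/2))*exp(-2^(5/8)*c/2) + (C3*sin(2^(5/8)*c/2) + C4*cos(2^(5/8)*c/2))*exp(2^(5/8)*c/2)


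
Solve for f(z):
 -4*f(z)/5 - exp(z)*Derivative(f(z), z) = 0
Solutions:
 f(z) = C1*exp(4*exp(-z)/5)


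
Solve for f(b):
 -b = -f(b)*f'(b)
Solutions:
 f(b) = -sqrt(C1 + b^2)
 f(b) = sqrt(C1 + b^2)


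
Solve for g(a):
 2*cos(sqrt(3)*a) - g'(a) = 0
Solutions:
 g(a) = C1 + 2*sqrt(3)*sin(sqrt(3)*a)/3


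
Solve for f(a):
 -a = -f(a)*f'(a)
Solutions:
 f(a) = -sqrt(C1 + a^2)
 f(a) = sqrt(C1 + a^2)


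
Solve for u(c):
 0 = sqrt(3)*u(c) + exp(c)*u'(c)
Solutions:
 u(c) = C1*exp(sqrt(3)*exp(-c))


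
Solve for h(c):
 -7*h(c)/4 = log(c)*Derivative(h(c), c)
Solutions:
 h(c) = C1*exp(-7*li(c)/4)


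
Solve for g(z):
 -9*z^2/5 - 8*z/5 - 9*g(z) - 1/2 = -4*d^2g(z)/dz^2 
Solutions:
 g(z) = C1*exp(-3*z/2) + C2*exp(3*z/2) - z^2/5 - 8*z/45 - 7/30


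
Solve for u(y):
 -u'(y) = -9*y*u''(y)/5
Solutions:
 u(y) = C1 + C2*y^(14/9)


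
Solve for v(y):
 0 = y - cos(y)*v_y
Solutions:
 v(y) = C1 + Integral(y/cos(y), y)


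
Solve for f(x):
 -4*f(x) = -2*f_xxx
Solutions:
 f(x) = C3*exp(2^(1/3)*x) + (C1*sin(2^(1/3)*sqrt(3)*x/2) + C2*cos(2^(1/3)*sqrt(3)*x/2))*exp(-2^(1/3)*x/2)


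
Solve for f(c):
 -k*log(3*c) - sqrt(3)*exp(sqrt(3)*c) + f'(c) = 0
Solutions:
 f(c) = C1 + c*k*log(c) + c*k*(-1 + log(3)) + exp(sqrt(3)*c)


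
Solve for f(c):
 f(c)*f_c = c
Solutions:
 f(c) = -sqrt(C1 + c^2)
 f(c) = sqrt(C1 + c^2)


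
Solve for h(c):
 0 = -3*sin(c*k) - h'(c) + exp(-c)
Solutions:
 h(c) = C1 - exp(-c) + 3*cos(c*k)/k


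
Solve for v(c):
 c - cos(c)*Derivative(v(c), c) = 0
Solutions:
 v(c) = C1 + Integral(c/cos(c), c)


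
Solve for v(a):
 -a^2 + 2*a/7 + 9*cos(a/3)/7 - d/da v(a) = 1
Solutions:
 v(a) = C1 - a^3/3 + a^2/7 - a + 27*sin(a/3)/7


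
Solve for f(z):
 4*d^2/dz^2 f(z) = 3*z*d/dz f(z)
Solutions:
 f(z) = C1 + C2*erfi(sqrt(6)*z/4)


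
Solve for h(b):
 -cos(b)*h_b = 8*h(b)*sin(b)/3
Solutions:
 h(b) = C1*cos(b)^(8/3)


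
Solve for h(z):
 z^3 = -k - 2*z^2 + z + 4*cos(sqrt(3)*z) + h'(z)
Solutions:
 h(z) = C1 + k*z + z^4/4 + 2*z^3/3 - z^2/2 - 4*sqrt(3)*sin(sqrt(3)*z)/3


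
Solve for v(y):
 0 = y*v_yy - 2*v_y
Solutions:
 v(y) = C1 + C2*y^3


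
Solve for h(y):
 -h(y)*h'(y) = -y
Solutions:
 h(y) = -sqrt(C1 + y^2)
 h(y) = sqrt(C1 + y^2)


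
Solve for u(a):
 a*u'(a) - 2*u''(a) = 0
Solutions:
 u(a) = C1 + C2*erfi(a/2)


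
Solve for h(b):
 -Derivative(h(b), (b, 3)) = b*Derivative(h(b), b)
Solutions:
 h(b) = C1 + Integral(C2*airyai(-b) + C3*airybi(-b), b)


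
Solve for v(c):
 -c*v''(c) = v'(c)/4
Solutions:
 v(c) = C1 + C2*c^(3/4)


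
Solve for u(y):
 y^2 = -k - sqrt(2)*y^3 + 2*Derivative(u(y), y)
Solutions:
 u(y) = C1 + k*y/2 + sqrt(2)*y^4/8 + y^3/6


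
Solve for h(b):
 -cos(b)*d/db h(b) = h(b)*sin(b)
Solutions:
 h(b) = C1*cos(b)


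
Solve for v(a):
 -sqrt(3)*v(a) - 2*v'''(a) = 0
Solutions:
 v(a) = C3*exp(-2^(2/3)*3^(1/6)*a/2) + (C1*sin(6^(2/3)*a/4) + C2*cos(6^(2/3)*a/4))*exp(2^(2/3)*3^(1/6)*a/4)


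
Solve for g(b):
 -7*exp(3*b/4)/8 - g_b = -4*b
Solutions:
 g(b) = C1 + 2*b^2 - 7*exp(3*b/4)/6


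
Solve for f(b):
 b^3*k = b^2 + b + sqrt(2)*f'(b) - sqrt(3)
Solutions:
 f(b) = C1 + sqrt(2)*b^4*k/8 - sqrt(2)*b^3/6 - sqrt(2)*b^2/4 + sqrt(6)*b/2


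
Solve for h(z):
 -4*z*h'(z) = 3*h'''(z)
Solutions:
 h(z) = C1 + Integral(C2*airyai(-6^(2/3)*z/3) + C3*airybi(-6^(2/3)*z/3), z)


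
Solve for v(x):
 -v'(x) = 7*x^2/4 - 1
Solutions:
 v(x) = C1 - 7*x^3/12 + x


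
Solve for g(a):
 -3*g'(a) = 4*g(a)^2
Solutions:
 g(a) = 3/(C1 + 4*a)


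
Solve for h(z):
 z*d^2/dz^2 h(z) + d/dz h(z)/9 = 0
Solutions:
 h(z) = C1 + C2*z^(8/9)


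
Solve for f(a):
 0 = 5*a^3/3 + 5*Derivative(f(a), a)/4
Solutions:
 f(a) = C1 - a^4/3


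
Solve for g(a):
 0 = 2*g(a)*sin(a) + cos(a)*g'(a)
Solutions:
 g(a) = C1*cos(a)^2


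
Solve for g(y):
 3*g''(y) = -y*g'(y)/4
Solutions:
 g(y) = C1 + C2*erf(sqrt(6)*y/12)


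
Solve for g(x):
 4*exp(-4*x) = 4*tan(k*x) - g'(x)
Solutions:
 g(x) = C1 + 4*Piecewise((exp(-4*x)/4 + log(tan(k*x)^2 + 1)/(2*k), Ne(k, 0)), (exp(-4*x)/4, True))


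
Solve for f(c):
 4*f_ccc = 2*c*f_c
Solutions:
 f(c) = C1 + Integral(C2*airyai(2^(2/3)*c/2) + C3*airybi(2^(2/3)*c/2), c)


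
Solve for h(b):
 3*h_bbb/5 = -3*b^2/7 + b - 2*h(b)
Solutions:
 h(b) = C3*exp(-10^(1/3)*3^(2/3)*b/3) - 3*b^2/14 + b/2 + (C1*sin(10^(1/3)*3^(1/6)*b/2) + C2*cos(10^(1/3)*3^(1/6)*b/2))*exp(10^(1/3)*3^(2/3)*b/6)


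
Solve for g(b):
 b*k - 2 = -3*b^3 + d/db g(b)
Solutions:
 g(b) = C1 + 3*b^4/4 + b^2*k/2 - 2*b


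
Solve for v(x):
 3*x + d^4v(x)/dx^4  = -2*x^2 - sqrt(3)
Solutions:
 v(x) = C1 + C2*x + C3*x^2 + C4*x^3 - x^6/180 - x^5/40 - sqrt(3)*x^4/24


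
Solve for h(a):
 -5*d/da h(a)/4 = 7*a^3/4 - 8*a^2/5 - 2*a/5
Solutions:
 h(a) = C1 - 7*a^4/20 + 32*a^3/75 + 4*a^2/25


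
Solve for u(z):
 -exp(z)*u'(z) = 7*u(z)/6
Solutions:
 u(z) = C1*exp(7*exp(-z)/6)


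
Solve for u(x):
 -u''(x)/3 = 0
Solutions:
 u(x) = C1 + C2*x


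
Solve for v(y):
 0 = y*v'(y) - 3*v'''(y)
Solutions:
 v(y) = C1 + Integral(C2*airyai(3^(2/3)*y/3) + C3*airybi(3^(2/3)*y/3), y)


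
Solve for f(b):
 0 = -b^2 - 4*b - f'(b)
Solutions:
 f(b) = C1 - b^3/3 - 2*b^2


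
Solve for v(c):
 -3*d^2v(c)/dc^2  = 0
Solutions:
 v(c) = C1 + C2*c


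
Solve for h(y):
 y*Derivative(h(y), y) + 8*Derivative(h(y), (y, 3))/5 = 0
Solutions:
 h(y) = C1 + Integral(C2*airyai(-5^(1/3)*y/2) + C3*airybi(-5^(1/3)*y/2), y)


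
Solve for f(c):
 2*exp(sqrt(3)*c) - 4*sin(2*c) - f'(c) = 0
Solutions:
 f(c) = C1 + 2*sqrt(3)*exp(sqrt(3)*c)/3 + 2*cos(2*c)


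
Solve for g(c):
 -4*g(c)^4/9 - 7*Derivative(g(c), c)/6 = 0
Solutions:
 g(c) = 7^(1/3)*(1/(C1 + 8*c))^(1/3)
 g(c) = 7^(1/3)*(-1 - sqrt(3)*I)*(1/(C1 + 8*c))^(1/3)/2
 g(c) = 7^(1/3)*(-1 + sqrt(3)*I)*(1/(C1 + 8*c))^(1/3)/2


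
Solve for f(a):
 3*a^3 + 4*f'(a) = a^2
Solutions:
 f(a) = C1 - 3*a^4/16 + a^3/12


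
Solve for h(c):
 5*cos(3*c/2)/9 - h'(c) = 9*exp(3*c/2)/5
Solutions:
 h(c) = C1 - 6*exp(3*c/2)/5 + 10*sin(3*c/2)/27


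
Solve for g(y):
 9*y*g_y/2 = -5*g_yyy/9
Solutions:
 g(y) = C1 + Integral(C2*airyai(-3*10^(2/3)*3^(1/3)*y/10) + C3*airybi(-3*10^(2/3)*3^(1/3)*y/10), y)


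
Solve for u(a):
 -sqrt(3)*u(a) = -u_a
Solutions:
 u(a) = C1*exp(sqrt(3)*a)


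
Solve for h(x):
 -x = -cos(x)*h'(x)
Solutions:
 h(x) = C1 + Integral(x/cos(x), x)


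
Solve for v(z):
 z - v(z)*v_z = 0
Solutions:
 v(z) = -sqrt(C1 + z^2)
 v(z) = sqrt(C1 + z^2)


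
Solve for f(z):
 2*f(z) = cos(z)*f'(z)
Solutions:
 f(z) = C1*(sin(z) + 1)/(sin(z) - 1)


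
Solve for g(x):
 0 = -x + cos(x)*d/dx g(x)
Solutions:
 g(x) = C1 + Integral(x/cos(x), x)


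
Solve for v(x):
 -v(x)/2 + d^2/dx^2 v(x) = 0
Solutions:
 v(x) = C1*exp(-sqrt(2)*x/2) + C2*exp(sqrt(2)*x/2)


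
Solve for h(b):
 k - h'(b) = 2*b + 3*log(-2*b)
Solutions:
 h(b) = C1 - b^2 + b*(k - 3*log(2) + 3) - 3*b*log(-b)


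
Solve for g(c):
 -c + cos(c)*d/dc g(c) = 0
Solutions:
 g(c) = C1 + Integral(c/cos(c), c)


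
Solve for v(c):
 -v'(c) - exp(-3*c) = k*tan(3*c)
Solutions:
 v(c) = C1 - k*log(tan(3*c)^2 + 1)/6 + exp(-3*c)/3


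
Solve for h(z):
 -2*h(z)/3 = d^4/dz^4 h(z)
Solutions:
 h(z) = (C1*sin(6^(3/4)*z/6) + C2*cos(6^(3/4)*z/6))*exp(-6^(3/4)*z/6) + (C3*sin(6^(3/4)*z/6) + C4*cos(6^(3/4)*z/6))*exp(6^(3/4)*z/6)


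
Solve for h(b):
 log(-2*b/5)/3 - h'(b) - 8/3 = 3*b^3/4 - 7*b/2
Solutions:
 h(b) = C1 - 3*b^4/16 + 7*b^2/4 + b*log(-b)/3 + b*(-3 - log(5)/3 + log(2)/3)


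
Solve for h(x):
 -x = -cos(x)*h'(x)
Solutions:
 h(x) = C1 + Integral(x/cos(x), x)


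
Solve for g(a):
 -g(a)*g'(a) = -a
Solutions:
 g(a) = -sqrt(C1 + a^2)
 g(a) = sqrt(C1 + a^2)


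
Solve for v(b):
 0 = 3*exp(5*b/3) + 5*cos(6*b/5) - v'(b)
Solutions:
 v(b) = C1 + 9*exp(5*b/3)/5 + 25*sin(6*b/5)/6


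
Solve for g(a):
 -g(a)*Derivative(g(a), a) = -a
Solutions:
 g(a) = -sqrt(C1 + a^2)
 g(a) = sqrt(C1 + a^2)


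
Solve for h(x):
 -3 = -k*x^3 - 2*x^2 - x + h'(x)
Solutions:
 h(x) = C1 + k*x^4/4 + 2*x^3/3 + x^2/2 - 3*x


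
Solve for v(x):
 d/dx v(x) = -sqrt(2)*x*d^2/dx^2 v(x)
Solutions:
 v(x) = C1 + C2*x^(1 - sqrt(2)/2)


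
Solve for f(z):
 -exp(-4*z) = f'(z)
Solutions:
 f(z) = C1 + exp(-4*z)/4


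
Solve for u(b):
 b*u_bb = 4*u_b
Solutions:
 u(b) = C1 + C2*b^5


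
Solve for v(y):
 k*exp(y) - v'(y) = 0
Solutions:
 v(y) = C1 + k*exp(y)


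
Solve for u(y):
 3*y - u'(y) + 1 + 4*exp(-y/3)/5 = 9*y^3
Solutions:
 u(y) = C1 - 9*y^4/4 + 3*y^2/2 + y - 12*exp(-y/3)/5


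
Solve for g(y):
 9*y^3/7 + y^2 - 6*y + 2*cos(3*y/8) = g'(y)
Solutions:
 g(y) = C1 + 9*y^4/28 + y^3/3 - 3*y^2 + 16*sin(3*y/8)/3


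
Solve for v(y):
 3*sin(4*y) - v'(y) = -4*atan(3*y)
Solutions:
 v(y) = C1 + 4*y*atan(3*y) - 2*log(9*y^2 + 1)/3 - 3*cos(4*y)/4


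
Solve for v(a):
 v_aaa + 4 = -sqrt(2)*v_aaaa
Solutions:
 v(a) = C1 + C2*a + C3*a^2 + C4*exp(-sqrt(2)*a/2) - 2*a^3/3


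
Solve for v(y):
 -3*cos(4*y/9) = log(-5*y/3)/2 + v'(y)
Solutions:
 v(y) = C1 - y*log(-y)/2 - y*log(5) + y/2 + y*log(15)/2 - 27*sin(4*y/9)/4


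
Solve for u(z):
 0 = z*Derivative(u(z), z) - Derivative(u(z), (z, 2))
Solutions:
 u(z) = C1 + C2*erfi(sqrt(2)*z/2)


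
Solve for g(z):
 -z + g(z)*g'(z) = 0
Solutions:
 g(z) = -sqrt(C1 + z^2)
 g(z) = sqrt(C1 + z^2)


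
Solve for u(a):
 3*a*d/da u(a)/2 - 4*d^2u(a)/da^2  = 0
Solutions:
 u(a) = C1 + C2*erfi(sqrt(3)*a/4)


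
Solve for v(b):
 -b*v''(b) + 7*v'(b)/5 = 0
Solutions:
 v(b) = C1 + C2*b^(12/5)


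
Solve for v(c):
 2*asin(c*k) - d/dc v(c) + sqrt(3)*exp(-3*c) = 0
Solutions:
 v(c) = C1 - Piecewise((-2*c*asin(c*k) + sqrt(3)*exp(-3*c)/3 - 2*sqrt(-c^2*k^2 + 1)/k, Ne(k, 0)), (sqrt(3)*exp(-3*c)/3, True))


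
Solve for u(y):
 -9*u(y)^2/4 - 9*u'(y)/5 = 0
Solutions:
 u(y) = 4/(C1 + 5*y)


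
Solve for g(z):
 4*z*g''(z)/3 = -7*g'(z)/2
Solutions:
 g(z) = C1 + C2/z^(13/8)


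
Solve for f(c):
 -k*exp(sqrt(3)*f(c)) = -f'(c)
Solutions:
 f(c) = sqrt(3)*(2*log(-1/(C1 + c*k)) - log(3))/6


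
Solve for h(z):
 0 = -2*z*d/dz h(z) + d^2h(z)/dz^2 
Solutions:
 h(z) = C1 + C2*erfi(z)


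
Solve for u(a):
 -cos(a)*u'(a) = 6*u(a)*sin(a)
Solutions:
 u(a) = C1*cos(a)^6


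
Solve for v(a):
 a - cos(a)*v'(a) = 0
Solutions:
 v(a) = C1 + Integral(a/cos(a), a)


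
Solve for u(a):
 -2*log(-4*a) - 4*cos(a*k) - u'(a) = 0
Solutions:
 u(a) = C1 - 2*a*log(-a) - 4*a*log(2) + 2*a - 4*Piecewise((sin(a*k)/k, Ne(k, 0)), (a, True))


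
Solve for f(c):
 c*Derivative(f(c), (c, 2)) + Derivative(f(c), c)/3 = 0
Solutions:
 f(c) = C1 + C2*c^(2/3)


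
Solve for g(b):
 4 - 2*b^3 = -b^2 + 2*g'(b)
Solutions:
 g(b) = C1 - b^4/4 + b^3/6 + 2*b


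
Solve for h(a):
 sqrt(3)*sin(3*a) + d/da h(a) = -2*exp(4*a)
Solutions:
 h(a) = C1 - exp(4*a)/2 + sqrt(3)*cos(3*a)/3


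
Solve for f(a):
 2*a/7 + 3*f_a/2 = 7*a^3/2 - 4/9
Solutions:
 f(a) = C1 + 7*a^4/12 - 2*a^2/21 - 8*a/27


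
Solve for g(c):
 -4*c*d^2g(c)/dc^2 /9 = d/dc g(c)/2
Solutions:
 g(c) = C1 + C2/c^(1/8)


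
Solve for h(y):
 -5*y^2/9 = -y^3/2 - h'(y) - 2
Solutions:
 h(y) = C1 - y^4/8 + 5*y^3/27 - 2*y


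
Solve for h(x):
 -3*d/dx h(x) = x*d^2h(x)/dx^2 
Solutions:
 h(x) = C1 + C2/x^2


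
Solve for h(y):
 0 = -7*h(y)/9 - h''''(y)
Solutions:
 h(y) = (C1*sin(sqrt(6)*7^(1/4)*y/6) + C2*cos(sqrt(6)*7^(1/4)*y/6))*exp(-sqrt(6)*7^(1/4)*y/6) + (C3*sin(sqrt(6)*7^(1/4)*y/6) + C4*cos(sqrt(6)*7^(1/4)*y/6))*exp(sqrt(6)*7^(1/4)*y/6)


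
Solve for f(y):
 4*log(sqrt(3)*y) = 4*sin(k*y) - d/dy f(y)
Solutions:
 f(y) = C1 - 4*y*log(y) - 2*y*log(3) + 4*y + 4*Piecewise((-cos(k*y)/k, Ne(k, 0)), (0, True))


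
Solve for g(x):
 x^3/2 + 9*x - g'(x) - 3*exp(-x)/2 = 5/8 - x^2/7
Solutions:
 g(x) = C1 + x^4/8 + x^3/21 + 9*x^2/2 - 5*x/8 + 3*exp(-x)/2


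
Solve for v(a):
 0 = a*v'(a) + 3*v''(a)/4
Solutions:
 v(a) = C1 + C2*erf(sqrt(6)*a/3)


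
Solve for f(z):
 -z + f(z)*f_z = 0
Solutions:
 f(z) = -sqrt(C1 + z^2)
 f(z) = sqrt(C1 + z^2)


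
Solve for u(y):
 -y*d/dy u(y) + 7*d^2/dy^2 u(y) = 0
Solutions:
 u(y) = C1 + C2*erfi(sqrt(14)*y/14)


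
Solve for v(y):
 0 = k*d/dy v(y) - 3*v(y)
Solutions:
 v(y) = C1*exp(3*y/k)


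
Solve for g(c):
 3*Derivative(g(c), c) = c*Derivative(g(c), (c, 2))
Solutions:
 g(c) = C1 + C2*c^4


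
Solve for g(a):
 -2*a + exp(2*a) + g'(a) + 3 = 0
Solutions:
 g(a) = C1 + a^2 - 3*a - exp(2*a)/2


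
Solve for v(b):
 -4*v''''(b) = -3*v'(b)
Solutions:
 v(b) = C1 + C4*exp(6^(1/3)*b/2) + (C2*sin(2^(1/3)*3^(5/6)*b/4) + C3*cos(2^(1/3)*3^(5/6)*b/4))*exp(-6^(1/3)*b/4)


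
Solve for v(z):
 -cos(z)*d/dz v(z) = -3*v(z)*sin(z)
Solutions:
 v(z) = C1/cos(z)^3


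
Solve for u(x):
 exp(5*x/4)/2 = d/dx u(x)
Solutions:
 u(x) = C1 + 2*exp(5*x/4)/5


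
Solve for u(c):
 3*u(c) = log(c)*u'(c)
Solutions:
 u(c) = C1*exp(3*li(c))


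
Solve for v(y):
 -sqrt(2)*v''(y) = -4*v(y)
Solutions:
 v(y) = C1*exp(-2^(3/4)*y) + C2*exp(2^(3/4)*y)


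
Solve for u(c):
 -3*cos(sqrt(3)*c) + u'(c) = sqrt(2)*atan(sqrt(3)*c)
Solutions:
 u(c) = C1 + sqrt(2)*(c*atan(sqrt(3)*c) - sqrt(3)*log(3*c^2 + 1)/6) + sqrt(3)*sin(sqrt(3)*c)


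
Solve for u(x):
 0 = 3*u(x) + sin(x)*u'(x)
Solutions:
 u(x) = C1*(cos(x) + 1)^(3/2)/(cos(x) - 1)^(3/2)


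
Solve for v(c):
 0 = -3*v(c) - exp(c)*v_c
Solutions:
 v(c) = C1*exp(3*exp(-c))


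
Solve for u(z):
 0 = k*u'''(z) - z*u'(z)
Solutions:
 u(z) = C1 + Integral(C2*airyai(z*(1/k)^(1/3)) + C3*airybi(z*(1/k)^(1/3)), z)


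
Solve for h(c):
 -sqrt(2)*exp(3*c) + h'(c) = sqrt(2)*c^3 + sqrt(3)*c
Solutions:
 h(c) = C1 + sqrt(2)*c^4/4 + sqrt(3)*c^2/2 + sqrt(2)*exp(3*c)/3


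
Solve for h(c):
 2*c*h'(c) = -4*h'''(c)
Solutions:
 h(c) = C1 + Integral(C2*airyai(-2^(2/3)*c/2) + C3*airybi(-2^(2/3)*c/2), c)


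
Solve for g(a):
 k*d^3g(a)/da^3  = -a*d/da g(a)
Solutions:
 g(a) = C1 + Integral(C2*airyai(a*(-1/k)^(1/3)) + C3*airybi(a*(-1/k)^(1/3)), a)


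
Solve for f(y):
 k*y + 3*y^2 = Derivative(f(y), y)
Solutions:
 f(y) = C1 + k*y^2/2 + y^3


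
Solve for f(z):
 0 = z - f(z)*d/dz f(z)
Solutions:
 f(z) = -sqrt(C1 + z^2)
 f(z) = sqrt(C1 + z^2)


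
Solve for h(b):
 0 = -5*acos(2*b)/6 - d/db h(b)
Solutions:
 h(b) = C1 - 5*b*acos(2*b)/6 + 5*sqrt(1 - 4*b^2)/12


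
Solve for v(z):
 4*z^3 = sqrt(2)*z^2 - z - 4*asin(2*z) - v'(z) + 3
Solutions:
 v(z) = C1 - z^4 + sqrt(2)*z^3/3 - z^2/2 - 4*z*asin(2*z) + 3*z - 2*sqrt(1 - 4*z^2)


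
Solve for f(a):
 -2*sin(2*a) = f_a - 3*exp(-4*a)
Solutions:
 f(a) = C1 + cos(2*a) - 3*exp(-4*a)/4


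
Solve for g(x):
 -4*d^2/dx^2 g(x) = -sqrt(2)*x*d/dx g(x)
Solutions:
 g(x) = C1 + C2*erfi(2^(3/4)*x/4)


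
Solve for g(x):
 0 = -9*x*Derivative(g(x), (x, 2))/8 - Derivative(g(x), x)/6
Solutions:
 g(x) = C1 + C2*x^(23/27)


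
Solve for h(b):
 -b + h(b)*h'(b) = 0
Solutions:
 h(b) = -sqrt(C1 + b^2)
 h(b) = sqrt(C1 + b^2)


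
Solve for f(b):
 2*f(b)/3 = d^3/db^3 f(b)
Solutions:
 f(b) = C3*exp(2^(1/3)*3^(2/3)*b/3) + (C1*sin(2^(1/3)*3^(1/6)*b/2) + C2*cos(2^(1/3)*3^(1/6)*b/2))*exp(-2^(1/3)*3^(2/3)*b/6)


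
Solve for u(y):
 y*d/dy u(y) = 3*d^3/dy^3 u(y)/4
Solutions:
 u(y) = C1 + Integral(C2*airyai(6^(2/3)*y/3) + C3*airybi(6^(2/3)*y/3), y)


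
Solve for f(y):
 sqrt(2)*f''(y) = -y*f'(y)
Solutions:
 f(y) = C1 + C2*erf(2^(1/4)*y/2)


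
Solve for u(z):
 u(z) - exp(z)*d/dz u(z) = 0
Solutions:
 u(z) = C1*exp(-exp(-z))


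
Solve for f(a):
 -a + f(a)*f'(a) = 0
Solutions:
 f(a) = -sqrt(C1 + a^2)
 f(a) = sqrt(C1 + a^2)


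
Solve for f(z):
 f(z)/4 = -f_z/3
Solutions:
 f(z) = C1*exp(-3*z/4)


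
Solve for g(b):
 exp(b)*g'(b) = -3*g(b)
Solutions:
 g(b) = C1*exp(3*exp(-b))


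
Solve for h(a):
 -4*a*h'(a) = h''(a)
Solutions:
 h(a) = C1 + C2*erf(sqrt(2)*a)


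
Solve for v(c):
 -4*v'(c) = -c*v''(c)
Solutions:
 v(c) = C1 + C2*c^5


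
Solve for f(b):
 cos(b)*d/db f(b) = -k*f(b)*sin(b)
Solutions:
 f(b) = C1*exp(k*log(cos(b)))


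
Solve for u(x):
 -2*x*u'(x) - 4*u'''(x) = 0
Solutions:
 u(x) = C1 + Integral(C2*airyai(-2^(2/3)*x/2) + C3*airybi(-2^(2/3)*x/2), x)


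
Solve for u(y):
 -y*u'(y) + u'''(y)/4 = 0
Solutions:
 u(y) = C1 + Integral(C2*airyai(2^(2/3)*y) + C3*airybi(2^(2/3)*y), y)


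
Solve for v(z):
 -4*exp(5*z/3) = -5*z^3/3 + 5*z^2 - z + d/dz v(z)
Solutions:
 v(z) = C1 + 5*z^4/12 - 5*z^3/3 + z^2/2 - 12*exp(5*z/3)/5


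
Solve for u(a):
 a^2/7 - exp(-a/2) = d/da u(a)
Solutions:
 u(a) = C1 + a^3/21 + 2*exp(-a/2)


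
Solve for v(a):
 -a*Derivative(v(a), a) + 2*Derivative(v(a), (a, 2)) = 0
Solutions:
 v(a) = C1 + C2*erfi(a/2)


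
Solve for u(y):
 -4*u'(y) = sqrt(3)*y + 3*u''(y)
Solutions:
 u(y) = C1 + C2*exp(-4*y/3) - sqrt(3)*y^2/8 + 3*sqrt(3)*y/16


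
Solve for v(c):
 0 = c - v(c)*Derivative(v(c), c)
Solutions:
 v(c) = -sqrt(C1 + c^2)
 v(c) = sqrt(C1 + c^2)


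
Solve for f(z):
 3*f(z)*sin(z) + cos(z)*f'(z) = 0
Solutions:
 f(z) = C1*cos(z)^3


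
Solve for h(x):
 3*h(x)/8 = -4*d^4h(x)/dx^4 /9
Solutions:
 h(x) = (C1*sin(2^(1/4)*3^(3/4)*x/4) + C2*cos(2^(1/4)*3^(3/4)*x/4))*exp(-2^(1/4)*3^(3/4)*x/4) + (C3*sin(2^(1/4)*3^(3/4)*x/4) + C4*cos(2^(1/4)*3^(3/4)*x/4))*exp(2^(1/4)*3^(3/4)*x/4)


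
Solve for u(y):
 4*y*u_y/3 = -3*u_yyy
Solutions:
 u(y) = C1 + Integral(C2*airyai(-2^(2/3)*3^(1/3)*y/3) + C3*airybi(-2^(2/3)*3^(1/3)*y/3), y)


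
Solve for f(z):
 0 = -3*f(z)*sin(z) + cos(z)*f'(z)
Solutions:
 f(z) = C1/cos(z)^3


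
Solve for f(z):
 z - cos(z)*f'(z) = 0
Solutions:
 f(z) = C1 + Integral(z/cos(z), z)


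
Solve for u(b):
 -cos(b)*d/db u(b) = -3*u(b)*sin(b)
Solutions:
 u(b) = C1/cos(b)^3


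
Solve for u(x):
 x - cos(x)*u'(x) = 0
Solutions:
 u(x) = C1 + Integral(x/cos(x), x)


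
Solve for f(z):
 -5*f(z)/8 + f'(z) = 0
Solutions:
 f(z) = C1*exp(5*z/8)


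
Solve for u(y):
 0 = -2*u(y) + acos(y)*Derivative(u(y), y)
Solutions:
 u(y) = C1*exp(2*Integral(1/acos(y), y))


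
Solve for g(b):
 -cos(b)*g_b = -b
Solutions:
 g(b) = C1 + Integral(b/cos(b), b)


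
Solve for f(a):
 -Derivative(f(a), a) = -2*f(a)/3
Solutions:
 f(a) = C1*exp(2*a/3)


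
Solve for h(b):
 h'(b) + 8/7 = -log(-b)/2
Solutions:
 h(b) = C1 - b*log(-b)/2 - 9*b/14


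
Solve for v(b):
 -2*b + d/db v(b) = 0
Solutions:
 v(b) = C1 + b^2


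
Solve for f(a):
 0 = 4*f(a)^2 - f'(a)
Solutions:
 f(a) = -1/(C1 + 4*a)


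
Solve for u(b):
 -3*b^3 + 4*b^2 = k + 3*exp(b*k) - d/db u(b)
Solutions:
 u(b) = C1 + 3*b^4/4 - 4*b^3/3 + b*k + 3*exp(b*k)/k


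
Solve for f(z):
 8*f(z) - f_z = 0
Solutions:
 f(z) = C1*exp(8*z)


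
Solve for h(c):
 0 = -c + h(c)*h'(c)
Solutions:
 h(c) = -sqrt(C1 + c^2)
 h(c) = sqrt(C1 + c^2)


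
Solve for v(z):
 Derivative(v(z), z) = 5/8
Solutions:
 v(z) = C1 + 5*z/8


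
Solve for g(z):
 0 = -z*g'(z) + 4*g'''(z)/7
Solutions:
 g(z) = C1 + Integral(C2*airyai(14^(1/3)*z/2) + C3*airybi(14^(1/3)*z/2), z)


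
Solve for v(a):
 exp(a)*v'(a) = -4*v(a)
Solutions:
 v(a) = C1*exp(4*exp(-a))


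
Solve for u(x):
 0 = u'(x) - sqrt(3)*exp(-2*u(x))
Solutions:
 u(x) = log(-sqrt(C1 + 2*sqrt(3)*x))
 u(x) = log(C1 + 2*sqrt(3)*x)/2


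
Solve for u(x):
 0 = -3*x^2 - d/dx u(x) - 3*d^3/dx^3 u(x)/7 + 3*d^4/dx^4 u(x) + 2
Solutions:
 u(x) = C1 + C2*exp(x*(-2^(2/3)*(21*sqrt(21637) + 3089)^(1/3) - 2*2^(1/3)/(21*sqrt(21637) + 3089)^(1/3) + 4)/84)*sin(2^(1/3)*sqrt(3)*x*(-2^(1/3)*(21*sqrt(21637) + 3089)^(1/3) + 2/(21*sqrt(21637) + 3089)^(1/3))/84) + C3*exp(x*(-2^(2/3)*(21*sqrt(21637) + 3089)^(1/3) - 2*2^(1/3)/(21*sqrt(21637) + 3089)^(1/3) + 4)/84)*cos(2^(1/3)*sqrt(3)*x*(-2^(1/3)*(21*sqrt(21637) + 3089)^(1/3) + 2/(21*sqrt(21637) + 3089)^(1/3))/84) + C4*exp(x*(2*2^(1/3)/(21*sqrt(21637) + 3089)^(1/3) + 2 + 2^(2/3)*(21*sqrt(21637) + 3089)^(1/3))/42) - x^3 + 32*x/7


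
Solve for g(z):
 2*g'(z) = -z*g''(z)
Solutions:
 g(z) = C1 + C2/z


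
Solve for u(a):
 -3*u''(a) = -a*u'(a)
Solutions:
 u(a) = C1 + C2*erfi(sqrt(6)*a/6)


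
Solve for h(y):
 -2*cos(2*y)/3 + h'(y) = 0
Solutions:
 h(y) = C1 + sin(2*y)/3


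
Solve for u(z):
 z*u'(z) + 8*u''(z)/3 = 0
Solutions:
 u(z) = C1 + C2*erf(sqrt(3)*z/4)


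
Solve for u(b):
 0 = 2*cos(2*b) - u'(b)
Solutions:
 u(b) = C1 + sin(2*b)


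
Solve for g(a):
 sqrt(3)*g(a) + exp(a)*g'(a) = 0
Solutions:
 g(a) = C1*exp(sqrt(3)*exp(-a))


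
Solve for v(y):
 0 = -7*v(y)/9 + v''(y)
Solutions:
 v(y) = C1*exp(-sqrt(7)*y/3) + C2*exp(sqrt(7)*y/3)


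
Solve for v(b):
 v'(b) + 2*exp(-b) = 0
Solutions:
 v(b) = C1 + 2*exp(-b)


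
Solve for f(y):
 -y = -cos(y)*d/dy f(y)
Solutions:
 f(y) = C1 + Integral(y/cos(y), y)


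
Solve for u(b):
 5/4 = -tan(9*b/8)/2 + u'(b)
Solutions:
 u(b) = C1 + 5*b/4 - 4*log(cos(9*b/8))/9


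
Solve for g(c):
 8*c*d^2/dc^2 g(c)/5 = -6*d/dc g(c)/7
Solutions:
 g(c) = C1 + C2*c^(13/28)


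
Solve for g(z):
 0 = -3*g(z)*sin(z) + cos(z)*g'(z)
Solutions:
 g(z) = C1/cos(z)^3


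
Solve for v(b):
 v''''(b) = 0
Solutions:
 v(b) = C1 + C2*b + C3*b^2 + C4*b^3


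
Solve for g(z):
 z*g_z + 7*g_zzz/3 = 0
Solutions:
 g(z) = C1 + Integral(C2*airyai(-3^(1/3)*7^(2/3)*z/7) + C3*airybi(-3^(1/3)*7^(2/3)*z/7), z)


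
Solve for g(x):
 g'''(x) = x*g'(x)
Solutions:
 g(x) = C1 + Integral(C2*airyai(x) + C3*airybi(x), x)


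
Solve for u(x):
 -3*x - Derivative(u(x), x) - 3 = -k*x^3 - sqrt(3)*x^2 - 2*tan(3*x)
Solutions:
 u(x) = C1 + k*x^4/4 + sqrt(3)*x^3/3 - 3*x^2/2 - 3*x - 2*log(cos(3*x))/3


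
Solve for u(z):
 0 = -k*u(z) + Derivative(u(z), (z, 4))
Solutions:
 u(z) = C1*exp(-k^(1/4)*z) + C2*exp(k^(1/4)*z) + C3*exp(-I*k^(1/4)*z) + C4*exp(I*k^(1/4)*z)


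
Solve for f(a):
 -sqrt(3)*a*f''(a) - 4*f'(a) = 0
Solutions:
 f(a) = C1 + C2*a^(1 - 4*sqrt(3)/3)


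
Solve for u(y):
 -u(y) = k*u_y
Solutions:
 u(y) = C1*exp(-y/k)


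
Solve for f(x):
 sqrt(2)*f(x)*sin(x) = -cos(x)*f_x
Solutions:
 f(x) = C1*cos(x)^(sqrt(2))


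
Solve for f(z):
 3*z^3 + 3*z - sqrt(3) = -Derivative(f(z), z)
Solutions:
 f(z) = C1 - 3*z^4/4 - 3*z^2/2 + sqrt(3)*z


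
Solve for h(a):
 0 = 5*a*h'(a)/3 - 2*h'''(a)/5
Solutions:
 h(a) = C1 + Integral(C2*airyai(30^(2/3)*a/6) + C3*airybi(30^(2/3)*a/6), a)


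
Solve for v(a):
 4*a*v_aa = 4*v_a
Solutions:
 v(a) = C1 + C2*a^2


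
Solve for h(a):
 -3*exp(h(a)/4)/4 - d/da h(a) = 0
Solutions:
 h(a) = 4*log(1/(C1 + 3*a)) + 16*log(2)
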